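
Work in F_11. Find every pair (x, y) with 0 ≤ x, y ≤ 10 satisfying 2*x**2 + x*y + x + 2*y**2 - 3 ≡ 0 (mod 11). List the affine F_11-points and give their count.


Affine F_11-points: {(1, 0), (1, 5), (2, 1), (2, 9), (4, 0), (4, 9), (5, 6), (5, 8), (7, 5), (7, 8), (8, 1), (8, 6)}; count = 12.

For each of the 121 pairs (x, y) ∈ F_11², evaluate f(x, y) mod 11. Record the zeros.
  x = 0: [0↦8, 1↦10, 2↦5, 3↦4, 4↦7, 5↦3, 6↦3, 7↦7, 8↦4, 9↦5, 10↦10]  zeros at y ∈ ∅
  x = 1: [0↦0, 1↦3, 2↦10, 3↦10, 4↦3, 5↦0, 6↦1, 7↦6, 8↦4, 9↦6, 10↦1]  zeros at y ∈ {0, 5}
  x = 2: [0↦7, 1↦0, 2↦8, 3↦9, 4↦3, 5↦1, 6↦3, 7↦9, 8↦8, 9↦0, 10↦7]  zeros at y ∈ {1, 9}
  x = 3: [0↦7, 1↦1, 2↦10, 3↦1, 4↦7, 5↦6, 6↦9, 7↦5, 8↦5, 9↦9, 10↦6]  zeros at y ∈ ∅
  x = 4: [0↦0, 1↦6, 2↦5, 3↦8, 4↦4, 5↦4, 6↦8, 7↦5, 8↦6, 9↦0, 10↦9]  zeros at y ∈ {0, 9}
  x = 5: [0↦8, 1↦4, 2↦4, 3↦8, 4↦5, 5↦6, 6↦0, 7↦9, 8↦0, 9↦6, 10↦5]  zeros at y ∈ {6, 8}
  x = 6: [0↦9, 1↦6, 2↦7, 3↦1, 4↦10, 5↦1, 6↦7, 7↦6, 8↦9, 9↦5, 10↦5]  zeros at y ∈ ∅
  x = 7: [0↦3, 1↦1, 2↦3, 3↦9, 4↦8, 5↦0, 6↦7, 7↦7, 8↦0, 9↦8, 10↦9]  zeros at y ∈ {5, 8}
  x = 8: [0↦1, 1↦0, 2↦3, 3↦10, 4↦10, 5↦3, 6↦0, 7↦1, 8↦6, 9↦4, 10↦6]  zeros at y ∈ {1, 6}
  x = 9: [0↦3, 1↦3, 2↦7, 3↦4, 4↦5, 5↦10, 6↦8, 7↦10, 8↦5, 9↦4, 10↦7]  zeros at y ∈ ∅
  x = 10: [0↦9, 1↦10, 2↦4, 3↦2, 4↦4, 5↦10, 6↦9, 7↦1, 8↦8, 9↦8, 10↦1]  zeros at y ∈ ∅
Collecting zeros: affine points = {(1, 0), (1, 5), (2, 1), (2, 9), (4, 0), (4, 9), (5, 6), (5, 8), (7, 5), (7, 8), (8, 1), (8, 6)}.
Total count |C(F_11)_aff| = 12.


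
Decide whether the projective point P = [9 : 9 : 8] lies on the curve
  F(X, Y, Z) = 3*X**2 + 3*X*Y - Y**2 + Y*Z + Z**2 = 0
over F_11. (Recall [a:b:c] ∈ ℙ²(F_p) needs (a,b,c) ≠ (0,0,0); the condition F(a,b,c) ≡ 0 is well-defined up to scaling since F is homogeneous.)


F(9,9,8) ≡ 2 (mod 11); P is NOT on the curve.

Evaluate F(9, 9, 8) term-by-term (mod 11).
  3*X**2 ↦ 3·81·1·1 = 243
  3*X*Y ↦ 3·9·9·1 = 243
  -Y**2 ↦ -1·1·81·1 = -81
  Y*Z ↦ 1·1·9·8 = 72
  Z**2 ↦ 1·1·1·64 = 64
Sum: F(9, 9, 8) = (243) + (243) + (-81) + (72) + (64) = 541.
Reducing mod 11: 541 ≡ 2 (mod 11).
Since F(a, b, c) ≡ 2 ≠ 0 (mod 11), P does NOT lie on the curve.


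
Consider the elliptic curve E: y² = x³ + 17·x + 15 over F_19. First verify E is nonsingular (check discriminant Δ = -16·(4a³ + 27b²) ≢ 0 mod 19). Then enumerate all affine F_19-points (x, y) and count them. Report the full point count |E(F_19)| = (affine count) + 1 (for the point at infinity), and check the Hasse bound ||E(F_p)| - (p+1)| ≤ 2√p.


Affine points = {(2, 0), (3, 6), (3, 13), (5, 4), (5, 15), (8, 6), (8, 13), (9, 2), (9, 17), (10, 8), (10, 11), (12, 3), (12, 16), (13, 1), (13, 18), (15, 4), (15, 15), (17, 7), (17, 12), (18, 4), (18, 15)}; affine count = 21; |E(F_19)| = 22.

Discriminant check: Δ ∝ 4a³ + 27b² = 4·17³ + 27·15² = 4·4913 + 27·225 ≡ 1 (mod 19). Nonzero ⇒ E is nonsingular.
For each x ∈ F_19, compute rhs = x³ + 17·x + 15 mod 19, then count y ∈ F_19 with y² ≡ rhs.
  x = 0: rhs = 15, matching y values: none (0 points).
  x = 1: rhs = 14, matching y values: none (0 points).
  x = 2: rhs = 0, matching y values: 0 (1 points).
  x = 3: rhs = 17, matching y values: 6, 13 (2 points).
  x = 4: rhs = 14, matching y values: none (0 points).
  x = 5: rhs = 16, matching y values: 4, 15 (2 points).
  x = 6: rhs = 10, matching y values: none (0 points).
  x = 7: rhs = 2, matching y values: none (0 points).
  x = 8: rhs = 17, matching y values: 6, 13 (2 points).
  x = 9: rhs = 4, matching y values: 2, 17 (2 points).
  x = 10: rhs = 7, matching y values: 8, 11 (2 points).
  x = 11: rhs = 13, matching y values: none (0 points).
  x = 12: rhs = 9, matching y values: 3, 16 (2 points).
  x = 13: rhs = 1, matching y values: 1, 18 (2 points).
  x = 14: rhs = 14, matching y values: none (0 points).
  x = 15: rhs = 16, matching y values: 4, 15 (2 points).
  x = 16: rhs = 13, matching y values: none (0 points).
  x = 17: rhs = 11, matching y values: 7, 12 (2 points).
  x = 18: rhs = 16, matching y values: 4, 15 (2 points).
Total affine count: 21.
Full point count |E(F_19)| = 21 + 1 = 22.
Hasse bound: |22 − (19+1)| = |2| = 2 ≤ 2√19 ≈ 8.7178 ✓.


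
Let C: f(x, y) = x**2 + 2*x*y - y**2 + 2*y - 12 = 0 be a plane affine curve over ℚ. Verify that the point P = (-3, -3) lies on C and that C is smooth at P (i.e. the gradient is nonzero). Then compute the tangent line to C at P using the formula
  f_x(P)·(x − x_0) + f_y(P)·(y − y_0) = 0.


Tangent line at P: -12*x + 2*y - 30 = 0.

Step 1: f(-3, -3) = 0, so P lies on C.
Step 2: partial derivatives
  f_x(x, y) = 2*x + 2*y, f_y(x, y) = 2*x - 2*y + 2.
  f_x(P) = -12, f_y(P) = 2 (gradient nonzero, so P is smooth).
Step 3: tangent line at P: -12·(x − -3) + 2·(y − -3) = 0.
Expanding: -12*x + 2*y - 30 = 0.


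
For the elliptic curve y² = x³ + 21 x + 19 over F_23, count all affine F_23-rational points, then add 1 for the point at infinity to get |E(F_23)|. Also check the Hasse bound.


Affine points = {(1, 8), (1, 15), (2, 0), (4, 11), (4, 12), (6, 4), (6, 19), (7, 7), (7, 16), (8, 3), (8, 20), (15, 11), (15, 12), (16, 9), (16, 14), (19, 3), (19, 20)}; affine count = 17; |E(F_23)| = 18.

Discriminant check: Δ ∝ 4a³ + 27b² = 4·21³ + 27·19² = 4·9261 + 27·361 ≡ 9 (mod 23). Nonzero ⇒ E is nonsingular.
For each x ∈ F_23, compute rhs = x³ + 21·x + 19 mod 23, then count y ∈ F_23 with y² ≡ rhs.
  x = 0: rhs = 19, matching y values: none (0 points).
  x = 1: rhs = 18, matching y values: 8, 15 (2 points).
  x = 2: rhs = 0, matching y values: 0 (1 points).
  x = 3: rhs = 17, matching y values: none (0 points).
  x = 4: rhs = 6, matching y values: 11, 12 (2 points).
  x = 5: rhs = 19, matching y values: none (0 points).
  x = 6: rhs = 16, matching y values: 4, 19 (2 points).
  x = 7: rhs = 3, matching y values: 7, 16 (2 points).
  x = 8: rhs = 9, matching y values: 3, 20 (2 points).
  x = 9: rhs = 17, matching y values: none (0 points).
  x = 10: rhs = 10, matching y values: none (0 points).
  x = 11: rhs = 17, matching y values: none (0 points).
  x = 12: rhs = 21, matching y values: none (0 points).
  x = 13: rhs = 5, matching y values: none (0 points).
  x = 14: rhs = 21, matching y values: none (0 points).
  x = 15: rhs = 6, matching y values: 11, 12 (2 points).
  x = 16: rhs = 12, matching y values: 9, 14 (2 points).
  x = 17: rhs = 22, matching y values: none (0 points).
  x = 18: rhs = 19, matching y values: none (0 points).
  x = 19: rhs = 9, matching y values: 3, 20 (2 points).
  x = 20: rhs = 21, matching y values: none (0 points).
  x = 21: rhs = 15, matching y values: none (0 points).
  x = 22: rhs = 20, matching y values: none (0 points).
Total affine count: 17.
Full point count |E(F_23)| = 17 + 1 = 18.
Hasse bound: |18 − (23+1)| = |-6| = 6 ≤ 2√23 ≈ 9.5917 ✓.


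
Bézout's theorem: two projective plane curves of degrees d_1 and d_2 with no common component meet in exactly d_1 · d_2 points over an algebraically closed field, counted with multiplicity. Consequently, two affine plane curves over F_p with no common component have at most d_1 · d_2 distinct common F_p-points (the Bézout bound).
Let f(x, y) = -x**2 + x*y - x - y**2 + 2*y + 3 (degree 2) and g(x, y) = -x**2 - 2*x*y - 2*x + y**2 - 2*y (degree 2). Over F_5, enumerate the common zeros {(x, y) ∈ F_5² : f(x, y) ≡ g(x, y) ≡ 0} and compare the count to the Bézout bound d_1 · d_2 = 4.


Common zeros: ∅; count = 0; Bézout bound = 4.

deg(f) = 2, deg(g) = 2, so Bézout bound = 4.
Scan x ∈ F_5. For each x, list the y ∈ F_5 with f(x, y) ≡ 0 and those with g(x, y) ≡ 0 (mod 5); the common zeros in that column are the intersection.
  x = 0: f ≡ 0 at y ∈ {3, 4}; g ≡ 0 at y ∈ {0, 2}; common: ∅.
  x = 1: f ≡ 0 at y ∈ ∅; g ≡ 0 at y ∈ ∅; common: ∅.
  x = 2: f ≡ 0 at y ∈ {1, 3}; g ≡ 0 at y ∈ ∅; common: ∅.
  x = 3: f ≡ 0 at y ∈ {1, 4}; g ≡ 0 at y ∈ {0, 3}; common: ∅.
  x = 4: f ≡ 0 at y ∈ ∅; g ≡ 0 at y ∈ {2, 3}; common: ∅.
Collecting: common zeros = ∅, so the count is 0.
Comparison with the Bézout bound: 0 ≤ 4 = deg(f)·deg(g), as expected for curves with no common component (the affine F_5-count falls short of the bound because intersections may lie at infinity, over extension fields, or carry multiplicity).


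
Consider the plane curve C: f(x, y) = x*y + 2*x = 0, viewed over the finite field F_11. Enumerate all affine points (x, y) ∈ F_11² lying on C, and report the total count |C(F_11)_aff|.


Affine F_11-points: {(0, 0), (0, 1), (0, 2), (0, 3), (0, 4), (0, 5), (0, 6), (0, 7), (0, 8), (0, 9), (0, 10), (1, 9), (2, 9), (3, 9), (4, 9), (5, 9), (6, 9), (7, 9), (8, 9), (9, 9), (10, 9)}; count = 21.

For each of the 121 pairs (x, y) ∈ F_11², evaluate f(x, y) mod 11. Record the zeros.
  x = 0: [0↦0, 1↦0, 2↦0, 3↦0, 4↦0, 5↦0, 6↦0, 7↦0, 8↦0, 9↦0, 10↦0]  zeros at y ∈ {0, 1, 2, 3, 4, 5, 6, 7, 8, 9, 10}
  x = 1: [0↦2, 1↦3, 2↦4, 3↦5, 4↦6, 5↦7, 6↦8, 7↦9, 8↦10, 9↦0, 10↦1]  zeros at y ∈ {9}
  x = 2: [0↦4, 1↦6, 2↦8, 3↦10, 4↦1, 5↦3, 6↦5, 7↦7, 8↦9, 9↦0, 10↦2]  zeros at y ∈ {9}
  x = 3: [0↦6, 1↦9, 2↦1, 3↦4, 4↦7, 5↦10, 6↦2, 7↦5, 8↦8, 9↦0, 10↦3]  zeros at y ∈ {9}
  x = 4: [0↦8, 1↦1, 2↦5, 3↦9, 4↦2, 5↦6, 6↦10, 7↦3, 8↦7, 9↦0, 10↦4]  zeros at y ∈ {9}
  x = 5: [0↦10, 1↦4, 2↦9, 3↦3, 4↦8, 5↦2, 6↦7, 7↦1, 8↦6, 9↦0, 10↦5]  zeros at y ∈ {9}
  x = 6: [0↦1, 1↦7, 2↦2, 3↦8, 4↦3, 5↦9, 6↦4, 7↦10, 8↦5, 9↦0, 10↦6]  zeros at y ∈ {9}
  x = 7: [0↦3, 1↦10, 2↦6, 3↦2, 4↦9, 5↦5, 6↦1, 7↦8, 8↦4, 9↦0, 10↦7]  zeros at y ∈ {9}
  x = 8: [0↦5, 1↦2, 2↦10, 3↦7, 4↦4, 5↦1, 6↦9, 7↦6, 8↦3, 9↦0, 10↦8]  zeros at y ∈ {9}
  x = 9: [0↦7, 1↦5, 2↦3, 3↦1, 4↦10, 5↦8, 6↦6, 7↦4, 8↦2, 9↦0, 10↦9]  zeros at y ∈ {9}
  x = 10: [0↦9, 1↦8, 2↦7, 3↦6, 4↦5, 5↦4, 6↦3, 7↦2, 8↦1, 9↦0, 10↦10]  zeros at y ∈ {9}
Collecting zeros: affine points = {(0, 0), (0, 1), (0, 2), (0, 3), (0, 4), (0, 5), (0, 6), (0, 7), (0, 8), (0, 9), (0, 10), (1, 9), (2, 9), (3, 9), (4, 9), (5, 9), (6, 9), (7, 9), (8, 9), (9, 9), (10, 9)}.
Total count |C(F_11)_aff| = 21.


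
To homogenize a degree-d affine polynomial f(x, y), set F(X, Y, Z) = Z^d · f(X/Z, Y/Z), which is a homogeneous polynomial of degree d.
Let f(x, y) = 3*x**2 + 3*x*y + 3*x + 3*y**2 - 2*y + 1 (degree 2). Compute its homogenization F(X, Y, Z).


F(X, Y, Z) = 3*X**2 + 3*X*Y + 3*X*Z + 3*Y**2 - 2*Y*Z + Z**2

deg(f) = 2.
Substitute x = X/Z, y = Y/Z into f, then multiply by Z^2.
  monomial 3·x^2·y^0 ↦ 3·X^2·Y^0·Z^0.
  monomial 3·x^1·y^1 ↦ 3·X^1·Y^1·Z^0.
  monomial 3·x^1·y^0 ↦ 3·X^1·Y^0·Z^1.
  monomial 3·x^0·y^2 ↦ 3·X^0·Y^2·Z^0.
  monomial -2·x^0·y^1 ↦ -2·X^0·Y^1·Z^1.
  monomial 1·x^0·y^0 ↦ 1·X^0·Y^0·Z^2.
Collecting: F(X, Y, Z) = 3*X**2 + 3*X*Y + 3*X*Z + 3*Y**2 - 2*Y*Z + Z**2.


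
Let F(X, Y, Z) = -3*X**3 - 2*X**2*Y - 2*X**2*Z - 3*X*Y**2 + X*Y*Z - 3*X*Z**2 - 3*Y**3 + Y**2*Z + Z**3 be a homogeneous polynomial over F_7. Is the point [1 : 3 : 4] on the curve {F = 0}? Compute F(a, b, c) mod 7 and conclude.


F(1,3,4) ≡ 2 (mod 7); P is NOT on the curve.

Evaluate F(1, 3, 4) term-by-term (mod 7).
  -3*X**3 ↦ -3·1·1·1 = -3
  -2*X**2*Y ↦ -2·1·3·1 = -6
  -2*X**2*Z ↦ -2·1·1·4 = -8
  -3*X*Y**2 ↦ -3·1·9·1 = -27
  X*Y*Z ↦ 1·1·3·4 = 12
  -3*X*Z**2 ↦ -3·1·1·16 = -48
  -3*Y**3 ↦ -3·1·27·1 = -81
  Y**2*Z ↦ 1·1·9·4 = 36
  Z**3 ↦ 1·1·1·64 = 64
Sum: F(1, 3, 4) = (-3) + (-6) + (-8) + (-27) + (12) + (-48) + (-81) + (36) + (64) = -61.
Reducing mod 7: -61 ≡ 2 (mod 7).
Since F(a, b, c) ≡ 2 ≠ 0 (mod 7), P does NOT lie on the curve.


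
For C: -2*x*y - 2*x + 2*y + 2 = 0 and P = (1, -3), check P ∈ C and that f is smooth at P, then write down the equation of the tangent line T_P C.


Tangent line at P: 4*x - 4 = 0.

Step 1: f(1, -3) = 0, so P lies on C.
Step 2: partial derivatives
  f_x(x, y) = -2*y - 2, f_y(x, y) = 2 - 2*x.
  f_x(P) = 4, f_y(P) = 0 (gradient nonzero, so P is smooth).
Step 3: tangent line at P: 4·(x − 1) + 0·(y − -3) = 0.
Expanding: 4*x - 4 = 0.


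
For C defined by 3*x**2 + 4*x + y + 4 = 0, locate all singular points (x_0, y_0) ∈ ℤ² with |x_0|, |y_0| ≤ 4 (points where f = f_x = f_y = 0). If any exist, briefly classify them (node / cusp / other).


No singular points in the scanned grid; C is smooth there.

Compute partial derivatives:
  f_x = 6*x + 4.
  f_y = 1.
f_y = 1 is a nonzero constant, so f_y never vanishes: no point (x, y) can satisfy f = f_x = f_y = 0. In particular no (x, y) ∈ {−4, ..., 4}² is singular; the curve is smooth.


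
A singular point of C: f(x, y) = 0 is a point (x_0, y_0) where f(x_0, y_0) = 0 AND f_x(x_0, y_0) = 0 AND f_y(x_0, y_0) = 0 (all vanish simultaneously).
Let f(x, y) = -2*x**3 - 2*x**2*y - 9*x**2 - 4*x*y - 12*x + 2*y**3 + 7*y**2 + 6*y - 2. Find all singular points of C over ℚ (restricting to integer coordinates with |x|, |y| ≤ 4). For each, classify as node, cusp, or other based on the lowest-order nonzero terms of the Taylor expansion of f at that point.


Singular points: {(-1, -1)}; classification: node.

Compute partial derivatives:
  f_x = -6*x**2 - 4*x*y - 18*x - 4*y - 12.
  f_y = -2*x**2 - 4*x + 6*y**2 + 14*y + 6.
Scan x_0 ∈ {−4, ..., 4}. For each x_0, f_y(x_0, y) is a polynomial in y; find its integer roots y ∈ {−4, ..., 4}, then test f_x and f at those candidates.
  x = -4: f_y(-4, y) = 6*y**2 + 14*y - 10; no integer root y with |y| ≤ 4.
  x = -3: f_y(-3, y) = 6*y**2 + 14*y; vanishes at y ∈ {0}. (-3, 0): f_x = -12 ≠ 0.
  x = -2: f_y(-2, y) = 6*y**2 + 14*y + 6; no integer root y with |y| ≤ 4.
  x = -1: f_y(-1, y) = 6*y**2 + 14*y + 8; vanishes at y ∈ {-1}. (-1, -1): f_x = 0, f = 0 — SINGULAR.
  x = 0: f_y(0, y) = 6*y**2 + 14*y + 6; no integer root y with |y| ≤ 4.
  x = 1: f_y(1, y) = 6*y**2 + 14*y; vanishes at y ∈ {0}. (1, 0): f_x = -36 ≠ 0.
  x = 2: f_y(2, y) = 6*y**2 + 14*y - 10; no integer root y with |y| ≤ 4.
  x = 3: f_y(3, y) = 6*y**2 + 14*y - 24; no integer root y with |y| ≤ 4.
  x = 4: f_y(4, y) = 6*y**2 + 14*y - 42; no integer root y with |y| ≤ 4.
Only singular point on the grid: (-1, -1).
Classify: substitute x = -1 + u, y = -1 + v and expand: f = -2*u**3 - 2*u**2*v - u**2 + 2*v**3 + v**2.
No constant or linear terms (consistent with a singular point). Quadratic part: -u**2 + v**2. Cubic part: -2*u**3 - 2*u**2*v + 2*v**3.
The quadratic part v**2 - u**2 = (v − u)(v + u) splits into two distinct linear factors, so there are two distinct tangent lines y − -1 = ±(x − -1) — this is a node (ordinary double point).
Classification: node.


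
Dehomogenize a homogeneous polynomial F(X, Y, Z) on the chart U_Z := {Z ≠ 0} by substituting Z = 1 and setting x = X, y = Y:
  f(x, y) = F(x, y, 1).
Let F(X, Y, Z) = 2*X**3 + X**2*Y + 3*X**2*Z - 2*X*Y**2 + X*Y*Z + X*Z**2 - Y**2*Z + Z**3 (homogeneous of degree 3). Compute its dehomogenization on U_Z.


f(x, y) = 2*x**3 + x**2*y + 3*x**2 - 2*x*y**2 + x*y + x - y**2 + 1

On U_Z we set Z = 1. Each monomial c·X^i·Y^j·Z^k in F becomes c·x^i·y^j·1^k = c·x^i·y^j.
Substituting Z = 1: F(X, Y, 1) = 2*x**3 + x**2*y + 3*x**2 - 2*x*y**2 + x*y + x - y**2 + 1.
Note: deg(f) ≤ deg(F) = 3; strict inequality happens when F is divisible by Z (lost terms).


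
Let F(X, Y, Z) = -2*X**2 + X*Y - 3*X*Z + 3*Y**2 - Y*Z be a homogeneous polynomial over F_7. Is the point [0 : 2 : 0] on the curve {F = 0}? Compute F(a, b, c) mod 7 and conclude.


F(0,2,0) ≡ 5 (mod 7); P is NOT on the curve.

Evaluate F(0, 2, 0) term-by-term (mod 7).
  -2*X**2 ↦ -2·0·1·1 = 0
  X*Y ↦ 1·0·2·1 = 0
  -3*X*Z ↦ -3·0·1·0 = 0
  3*Y**2 ↦ 3·1·4·1 = 12
  -Y*Z ↦ -1·1·2·0 = 0
Sum: F(0, 2, 0) = (0) + (0) + (0) + (12) + (0) = 12.
Reducing mod 7: 12 ≡ 5 (mod 7).
Since F(a, b, c) ≡ 5 ≠ 0 (mod 7), P does NOT lie on the curve.


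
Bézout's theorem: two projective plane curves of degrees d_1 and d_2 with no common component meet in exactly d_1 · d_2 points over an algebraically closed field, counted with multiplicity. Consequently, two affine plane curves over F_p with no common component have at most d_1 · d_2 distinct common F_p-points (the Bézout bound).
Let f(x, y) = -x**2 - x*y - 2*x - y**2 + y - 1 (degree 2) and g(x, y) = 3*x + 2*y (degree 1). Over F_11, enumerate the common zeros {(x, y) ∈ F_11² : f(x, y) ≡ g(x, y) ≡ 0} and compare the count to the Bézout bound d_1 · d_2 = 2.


Common zeros: ∅; count = 0; Bézout bound = 2.

deg(f) = 2, deg(g) = 1, so Bézout bound = 2.
Scan x ∈ F_11. For each x, list the y ∈ F_11 with f(x, y) ≡ 0 and those with g(x, y) ≡ 0 (mod 11); the common zeros in that column are the intersection.
  x = 0: f ≡ 0 at y ∈ ∅; g ≡ 0 at y ∈ {0}; common: ∅.
  x = 1: f ≡ 0 at y ∈ ∅; g ≡ 0 at y ∈ {4}; common: ∅.
  x = 2: f ≡ 0 at y ∈ {1, 9}; g ≡ 0 at y ∈ {8}; common: ∅.
  x = 3: f ≡ 0 at y ∈ ∅; g ≡ 0 at y ∈ {1}; common: ∅.
  x = 4: f ≡ 0 at y ∈ ∅; g ≡ 0 at y ∈ {5}; common: ∅.
  x = 5: f ≡ 0 at y ∈ {8, 10}; g ≡ 0 at y ∈ {9}; common: ∅.
  x = 6: f ≡ 0 at y ∈ {1, 5}; g ≡ 0 at y ∈ {2}; common: ∅.
  x = 7: f ≡ 0 at y ∈ {8}; g ≡ 0 at y ∈ {6}; common: ∅.
  x = 8: f ≡ 0 at y ∈ {2}; g ≡ 0 at y ∈ {10}; common: ∅.
  x = 9: f ≡ 0 at y ∈ {5, 9}; g ≡ 0 at y ∈ {3}; common: ∅.
  x = 10: f ≡ 0 at y ∈ {0, 2}; g ≡ 0 at y ∈ {7}; common: ∅.
Collecting: common zeros = ∅, so the count is 0.
Comparison with the Bézout bound: 0 ≤ 2 = deg(f)·deg(g), as expected for curves with no common component (the affine F_11-count falls short of the bound because intersections may lie at infinity, over extension fields, or carry multiplicity).


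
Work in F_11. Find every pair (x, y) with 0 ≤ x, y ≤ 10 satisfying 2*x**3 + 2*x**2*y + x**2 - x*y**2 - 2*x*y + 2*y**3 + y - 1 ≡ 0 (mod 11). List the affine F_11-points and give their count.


Affine F_11-points: {(3, 10), (4, 0), (4, 5), (4, 8), (5, 2), (6, 8), (7, 1), (7, 7), (8, 3), (9, 5), (9, 8)}; count = 11.

For each of the 121 pairs (x, y) ∈ F_11², evaluate f(x, y) mod 11. Record the zeros.
  x = 0: [0↦10, 1↦2, 2↦6, 3↦1, 4↦10, 5↦1, 6↦8, 7↦10, 8↦8, 9↦3, 10↦7]  zeros at y ∈ ∅
  x = 1: [0↦2, 1↦4, 2↦5, 3↦6, 4↦8, 5↦1, 6↦8, 7↦8, 8↦2, 9↦2, 10↦9]  zeros at y ∈ ∅
  x = 2: [0↦8, 1↦2, 2↦4, 3↦4, 4↦3, 5↦2, 6↦2, 7↦4, 8↦9, 9↦7, 10↦10]  zeros at y ∈ ∅
  x = 3: [0↦7, 1↦8, 2↦4, 3↦7, 4↦7, 5↦5, 6↦2, 7↦10, 8↦8, 9↦8, 10↦0]  zeros at y ∈ {10}
  x = 4: [0↦0, 1↦1, 2↦6, 3↦5, 4↦10, 5↦0, 6↦9, 7↦5, 8↦0, 9↦6, 10↦2]  zeros at y ∈ {0, 5, 8}
  x = 5: [0↦10, 1↦4, 2↦0, 3↦10, 4↦2, 5↦10, 6↦2, 7↦1, 8↦8, 9↦2, 10↦6]  zeros at y ∈ {2}
  x = 6: [0↦5, 1↦7, 2↦9, 3↦1, 4↦6, 5↦3, 6↦4, 7↦10, 8↦0, 9↦8, 10↦2]  zeros at y ∈ {8}
  x = 7: [0↦8, 1↦0, 2↦1, 3↦1, 4↦1, 5↦2, 6↦5, 7↦0, 8↦10, 9↦3, 10↦2]  zeros at y ∈ {1, 7}
  x = 8: [0↦9, 1↦6, 2↦10, 3↦0, 4↦10, 5↦8, 6↦6, 7↦5, 8↦6, 9↦10, 10↦7]  zeros at y ∈ {3}
  x = 9: [0↦9, 1↦4, 2↦4, 3↦10, 4↦1, 5↦0, 6↦8, 7↦4, 8↦0, 9↦8, 10↦7]  zeros at y ∈ {5, 8}
  x = 10: [0↦9, 1↦6, 2↦6, 3↦10, 4↦8, 5↦1, 6↦1, 7↦9, 8↦4, 9↦9, 10↦3]  zeros at y ∈ ∅
Collecting zeros: affine points = {(3, 10), (4, 0), (4, 5), (4, 8), (5, 2), (6, 8), (7, 1), (7, 7), (8, 3), (9, 5), (9, 8)}.
Total count |C(F_11)_aff| = 11.


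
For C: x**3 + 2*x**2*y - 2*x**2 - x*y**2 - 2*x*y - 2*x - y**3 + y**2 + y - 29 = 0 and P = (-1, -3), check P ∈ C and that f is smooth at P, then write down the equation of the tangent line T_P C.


Tangent line at P: 14*x - 34*y - 88 = 0.

Step 1: f(-1, -3) = 0, so P lies on C.
Step 2: partial derivatives
  f_x(x, y) = 3*x**2 + 4*x*y - 4*x - y**2 - 2*y - 2, f_y(x, y) = 2*x**2 - 2*x*y - 2*x - 3*y**2 + 2*y + 1.
  f_x(P) = 14, f_y(P) = -34 (gradient nonzero, so P is smooth).
Step 3: tangent line at P: 14·(x − -1) + -34·(y − -3) = 0.
Expanding: 14*x - 34*y - 88 = 0.


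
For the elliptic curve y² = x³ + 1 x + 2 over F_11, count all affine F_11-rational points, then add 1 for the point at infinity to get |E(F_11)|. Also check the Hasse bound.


Affine points = {(1, 2), (1, 9), (2, 1), (2, 10), (4, 2), (4, 9), (5, 0), (6, 2), (6, 9), (7, 0), (8, 4), (8, 7), (9, 5), (9, 6), (10, 0)}; affine count = 15; |E(F_11)| = 16.

Discriminant check: Δ ∝ 4a³ + 27b² = 4·1³ + 27·2² = 4·1 + 27·4 ≡ 2 (mod 11). Nonzero ⇒ E is nonsingular.
For each x ∈ F_11, compute rhs = x³ + 1·x + 2 mod 11, then count y ∈ F_11 with y² ≡ rhs.
  x = 0: rhs = 2, matching y values: none (0 points).
  x = 1: rhs = 4, matching y values: 2, 9 (2 points).
  x = 2: rhs = 1, matching y values: 1, 10 (2 points).
  x = 3: rhs = 10, matching y values: none (0 points).
  x = 4: rhs = 4, matching y values: 2, 9 (2 points).
  x = 5: rhs = 0, matching y values: 0 (1 points).
  x = 6: rhs = 4, matching y values: 2, 9 (2 points).
  x = 7: rhs = 0, matching y values: 0 (1 points).
  x = 8: rhs = 5, matching y values: 4, 7 (2 points).
  x = 9: rhs = 3, matching y values: 5, 6 (2 points).
  x = 10: rhs = 0, matching y values: 0 (1 points).
Total affine count: 15.
Full point count |E(F_11)| = 15 + 1 = 16.
Hasse bound: |16 − (11+1)| = |4| = 4 ≤ 2√11 ≈ 6.6332 ✓.


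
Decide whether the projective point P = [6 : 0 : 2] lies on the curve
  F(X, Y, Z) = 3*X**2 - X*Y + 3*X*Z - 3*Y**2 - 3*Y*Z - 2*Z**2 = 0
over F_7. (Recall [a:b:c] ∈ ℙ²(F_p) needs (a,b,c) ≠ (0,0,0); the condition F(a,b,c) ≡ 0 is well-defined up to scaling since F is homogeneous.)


F(6,0,2) ≡ 3 (mod 7); P is NOT on the curve.

Evaluate F(6, 0, 2) term-by-term (mod 7).
  3*X**2 ↦ 3·36·1·1 = 108
  -X*Y ↦ -1·6·0·1 = 0
  3*X*Z ↦ 3·6·1·2 = 36
  -3*Y**2 ↦ -3·1·0·1 = 0
  -3*Y*Z ↦ -3·1·0·2 = 0
  -2*Z**2 ↦ -2·1·1·4 = -8
Sum: F(6, 0, 2) = (108) + (0) + (36) + (0) + (0) + (-8) = 136.
Reducing mod 7: 136 ≡ 3 (mod 7).
Since F(a, b, c) ≡ 3 ≠ 0 (mod 7), P does NOT lie on the curve.


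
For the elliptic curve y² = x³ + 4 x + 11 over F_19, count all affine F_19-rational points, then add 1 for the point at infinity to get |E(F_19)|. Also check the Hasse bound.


Affine points = {(0, 7), (0, 12), (1, 4), (1, 15), (5, 2), (5, 17), (6, 2), (6, 17), (8, 2), (8, 17), (9, 4), (9, 15), (10, 5), (10, 14), (12, 1), (12, 18), (15, 8), (15, 11), (18, 5), (18, 14)}; affine count = 20; |E(F_19)| = 21.

Discriminant check: Δ ∝ 4a³ + 27b² = 4·4³ + 27·11² = 4·64 + 27·121 ≡ 8 (mod 19). Nonzero ⇒ E is nonsingular.
For each x ∈ F_19, compute rhs = x³ + 4·x + 11 mod 19, then count y ∈ F_19 with y² ≡ rhs.
  x = 0: rhs = 11, matching y values: 7, 12 (2 points).
  x = 1: rhs = 16, matching y values: 4, 15 (2 points).
  x = 2: rhs = 8, matching y values: none (0 points).
  x = 3: rhs = 12, matching y values: none (0 points).
  x = 4: rhs = 15, matching y values: none (0 points).
  x = 5: rhs = 4, matching y values: 2, 17 (2 points).
  x = 6: rhs = 4, matching y values: 2, 17 (2 points).
  x = 7: rhs = 2, matching y values: none (0 points).
  x = 8: rhs = 4, matching y values: 2, 17 (2 points).
  x = 9: rhs = 16, matching y values: 4, 15 (2 points).
  x = 10: rhs = 6, matching y values: 5, 14 (2 points).
  x = 11: rhs = 18, matching y values: none (0 points).
  x = 12: rhs = 1, matching y values: 1, 18 (2 points).
  x = 13: rhs = 18, matching y values: none (0 points).
  x = 14: rhs = 18, matching y values: none (0 points).
  x = 15: rhs = 7, matching y values: 8, 11 (2 points).
  x = 16: rhs = 10, matching y values: none (0 points).
  x = 17: rhs = 14, matching y values: none (0 points).
  x = 18: rhs = 6, matching y values: 5, 14 (2 points).
Total affine count: 20.
Full point count |E(F_19)| = 20 + 1 = 21.
Hasse bound: |21 − (19+1)| = |1| = 1 ≤ 2√19 ≈ 8.7178 ✓.


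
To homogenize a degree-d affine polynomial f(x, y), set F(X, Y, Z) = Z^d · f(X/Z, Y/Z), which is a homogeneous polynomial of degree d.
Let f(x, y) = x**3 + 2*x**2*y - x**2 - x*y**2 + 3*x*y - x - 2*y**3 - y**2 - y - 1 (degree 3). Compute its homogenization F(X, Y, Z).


F(X, Y, Z) = X**3 + 2*X**2*Y - X**2*Z - X*Y**2 + 3*X*Y*Z - X*Z**2 - 2*Y**3 - Y**2*Z - Y*Z**2 - Z**3

deg(f) = 3.
Substitute x = X/Z, y = Y/Z into f, then multiply by Z^3.
  monomial 1·x^3·y^0 ↦ 1·X^3·Y^0·Z^0.
  monomial 2·x^2·y^1 ↦ 2·X^2·Y^1·Z^0.
  monomial -1·x^2·y^0 ↦ -1·X^2·Y^0·Z^1.
  monomial -1·x^1·y^2 ↦ -1·X^1·Y^2·Z^0.
  monomial 3·x^1·y^1 ↦ 3·X^1·Y^1·Z^1.
  monomial -1·x^1·y^0 ↦ -1·X^1·Y^0·Z^2.
  monomial -2·x^0·y^3 ↦ -2·X^0·Y^3·Z^0.
  monomial -1·x^0·y^2 ↦ -1·X^0·Y^2·Z^1.
  monomial -1·x^0·y^1 ↦ -1·X^0·Y^1·Z^2.
  monomial -1·x^0·y^0 ↦ -1·X^0·Y^0·Z^3.
Collecting: F(X, Y, Z) = X**3 + 2*X**2*Y - X**2*Z - X*Y**2 + 3*X*Y*Z - X*Z**2 - 2*Y**3 - Y**2*Z - Y*Z**2 - Z**3.


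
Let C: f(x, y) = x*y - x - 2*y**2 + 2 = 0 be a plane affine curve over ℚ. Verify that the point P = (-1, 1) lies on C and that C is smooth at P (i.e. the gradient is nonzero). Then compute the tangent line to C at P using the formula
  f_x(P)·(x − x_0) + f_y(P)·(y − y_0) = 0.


Tangent line at P: 5 - 5*y = 0.

Step 1: f(-1, 1) = 0, so P lies on C.
Step 2: partial derivatives
  f_x(x, y) = y - 1, f_y(x, y) = x - 4*y.
  f_x(P) = 0, f_y(P) = -5 (gradient nonzero, so P is smooth).
Step 3: tangent line at P: 0·(x − -1) + -5·(y − 1) = 0.
Expanding: 5 - 5*y = 0.


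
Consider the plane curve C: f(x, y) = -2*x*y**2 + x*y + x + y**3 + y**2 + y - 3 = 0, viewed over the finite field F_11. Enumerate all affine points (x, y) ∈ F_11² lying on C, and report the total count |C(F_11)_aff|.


Affine F_11-points: {(0, 1), (0, 2), (0, 7), (1, 1), (1, 3), (1, 8), (2, 1), (3, 0), (3, 1), (3, 4), (4, 1), (5, 1), (6, 1), (7, 1), (8, 1), (9, 1), (9, 6), (9, 10), (10, 1), (10, 9)}; count = 20.

For each of the 121 pairs (x, y) ∈ F_11², evaluate f(x, y) mod 11. Record the zeros.
  x = 0: [0↦8, 1↦0, 2↦0, 3↦3, 4↦4, 5↦9, 6↦2, 7↦0, 8↦9, 9↦2, 10↦7]  zeros at y ∈ {1, 2, 7}
  x = 1: [0↦9, 1↦0, 2↦6, 3↦0, 4↦10, 5↦9, 6↦3, 7↦9, 8↦0, 9↦4, 10↦5]  zeros at y ∈ {1, 3, 8}
  x = 2: [0↦10, 1↦0, 2↦1, 3↦8, 4↦5, 5↦9, 6↦4, 7↦7, 8↦2, 9↦6, 10↦3]  zeros at y ∈ {1}
  x = 3: [0↦0, 1↦0, 2↦7, 3↦5, 4↦0, 5↦9, 6↦5, 7↦5, 8↦4, 9↦8, 10↦1]  zeros at y ∈ {0, 1, 4}
  x = 4: [0↦1, 1↦0, 2↦2, 3↦2, 4↦6, 5↦9, 6↦6, 7↦3, 8↦6, 9↦10, 10↦10]  zeros at y ∈ {1}
  x = 5: [0↦2, 1↦0, 2↦8, 3↦10, 4↦1, 5↦9, 6↦7, 7↦1, 8↦8, 9↦1, 10↦8]  zeros at y ∈ {1}
  x = 6: [0↦3, 1↦0, 2↦3, 3↦7, 4↦7, 5↦9, 6↦8, 7↦10, 8↦10, 9↦3, 10↦6]  zeros at y ∈ {1}
  x = 7: [0↦4, 1↦0, 2↦9, 3↦4, 4↦2, 5↦9, 6↦9, 7↦8, 8↦1, 9↦5, 10↦4]  zeros at y ∈ {1}
  x = 8: [0↦5, 1↦0, 2↦4, 3↦1, 4↦8, 5↦9, 6↦10, 7↦6, 8↦3, 9↦7, 10↦2]  zeros at y ∈ {1}
  x = 9: [0↦6, 1↦0, 2↦10, 3↦9, 4↦3, 5↦9, 6↦0, 7↦4, 8↦5, 9↦9, 10↦0]  zeros at y ∈ {1, 6, 10}
  x = 10: [0↦7, 1↦0, 2↦5, 3↦6, 4↦9, 5↦9, 6↦1, 7↦2, 8↦7, 9↦0, 10↦9]  zeros at y ∈ {1, 9}
Collecting zeros: affine points = {(0, 1), (0, 2), (0, 7), (1, 1), (1, 3), (1, 8), (2, 1), (3, 0), (3, 1), (3, 4), (4, 1), (5, 1), (6, 1), (7, 1), (8, 1), (9, 1), (9, 6), (9, 10), (10, 1), (10, 9)}.
Total count |C(F_11)_aff| = 20.


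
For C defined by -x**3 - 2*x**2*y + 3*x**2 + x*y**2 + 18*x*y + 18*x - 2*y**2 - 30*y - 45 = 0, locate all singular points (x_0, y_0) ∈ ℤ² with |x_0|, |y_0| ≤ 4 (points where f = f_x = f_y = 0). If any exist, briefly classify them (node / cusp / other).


Singular points: {(3, -3)}; classification: cusp.

Compute partial derivatives:
  f_x = -3*x**2 - 4*x*y + 6*x + y**2 + 18*y + 18.
  f_y = -2*x**2 + 2*x*y + 18*x - 4*y - 30.
Scan x_0 ∈ {−4, ..., 4}. For each x_0, f_y(x_0, y) is a polynomial in y; find its integer roots y ∈ {−4, ..., 4}, then test f_x and f at those candidates.
  x = -4: f_y(-4, y) = -12*y - 134; no integer root y with |y| ≤ 4.
  x = -3: f_y(-3, y) = -10*y - 102; no integer root y with |y| ≤ 4.
  x = -2: f_y(-2, y) = -8*y - 74; no integer root y with |y| ≤ 4.
  x = -1: f_y(-1, y) = -6*y - 50; no integer root y with |y| ≤ 4.
  x = 0: f_y(0, y) = -4*y - 30; no integer root y with |y| ≤ 4.
  x = 1: f_y(1, y) = -2*y - 14; no integer root y with |y| ≤ 4.
  x = 2: f_y(2, y) = -2; no integer root y with |y| ≤ 4.
  x = 3: f_y(3, y) = 2*y + 6; vanishes at y ∈ {-3}. (3, -3): f_x = 0, f = 0 — SINGULAR.
  x = 4: f_y(4, y) = 4*y + 10; no integer root y with |y| ≤ 4.
Only singular point on the grid: (3, -3).
Classify: substitute x = 3 + u, y = -3 + v and expand: f = -u**3 - 2*u**2*v + u*v**2 + v**2.
No constant or linear terms (consistent with a singular point). Quadratic part: v**2. Cubic part: -u**3 - 2*u**2*v + u*v**2.
The quadratic part v**2 is a perfect square, so there is a single (double) tangent line v = 0, i.e. y = -3. Restricting the cubic part to that line (v = 0) leaves -u**3 ≠ 0, so f is not divisible by v and the branch is v² ≈ u**3 to lowest order — this is a cusp.
Classification: cusp.


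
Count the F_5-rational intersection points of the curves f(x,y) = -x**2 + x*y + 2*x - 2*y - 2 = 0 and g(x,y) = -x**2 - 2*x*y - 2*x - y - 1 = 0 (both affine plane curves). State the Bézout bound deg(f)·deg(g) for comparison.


Common zeros: {(0, 4), (4, 0)}; count = 2; Bézout bound = 4.

deg(f) = 2, deg(g) = 2, so Bézout bound = 4.
Scan x ∈ F_5. For each x, list the y ∈ F_5 with f(x, y) ≡ 0 and those with g(x, y) ≡ 0 (mod 5); the common zeros in that column are the intersection.
  x = 0: f ≡ 0 at y ∈ {4}; g ≡ 0 at y ∈ {4}; common: {4}.
  x = 1: f ≡ 0 at y ∈ {4}; g ≡ 0 at y ∈ {2}; common: ∅.
  x = 2: f ≡ 0 at y ∈ ∅; g ≡ 0 at y ∈ ∅; common: ∅.
  x = 3: f ≡ 0 at y ∈ {0}; g ≡ 0 at y ∈ {2}; common: ∅.
  x = 4: f ≡ 0 at y ∈ {0}; g ≡ 0 at y ∈ {0}; common: {0}.
Collecting: common zeros = {(0, 4), (4, 0)}, so the count is 2.
Comparison with the Bézout bound: 2 ≤ 4 = deg(f)·deg(g), as expected for curves with no common component (the affine F_5-count falls short of the bound because intersections may lie at infinity, over extension fields, or carry multiplicity).


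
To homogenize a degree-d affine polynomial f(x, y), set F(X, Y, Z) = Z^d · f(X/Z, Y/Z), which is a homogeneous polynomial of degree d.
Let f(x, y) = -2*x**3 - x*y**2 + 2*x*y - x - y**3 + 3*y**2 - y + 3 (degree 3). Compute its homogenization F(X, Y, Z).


F(X, Y, Z) = -2*X**3 - X*Y**2 + 2*X*Y*Z - X*Z**2 - Y**3 + 3*Y**2*Z - Y*Z**2 + 3*Z**3

deg(f) = 3.
Substitute x = X/Z, y = Y/Z into f, then multiply by Z^3.
  monomial -2·x^3·y^0 ↦ -2·X^3·Y^0·Z^0.
  monomial -1·x^1·y^2 ↦ -1·X^1·Y^2·Z^0.
  monomial 2·x^1·y^1 ↦ 2·X^1·Y^1·Z^1.
  monomial -1·x^1·y^0 ↦ -1·X^1·Y^0·Z^2.
  monomial -1·x^0·y^3 ↦ -1·X^0·Y^3·Z^0.
  monomial 3·x^0·y^2 ↦ 3·X^0·Y^2·Z^1.
  monomial -1·x^0·y^1 ↦ -1·X^0·Y^1·Z^2.
  monomial 3·x^0·y^0 ↦ 3·X^0·Y^0·Z^3.
Collecting: F(X, Y, Z) = -2*X**3 - X*Y**2 + 2*X*Y*Z - X*Z**2 - Y**3 + 3*Y**2*Z - Y*Z**2 + 3*Z**3.


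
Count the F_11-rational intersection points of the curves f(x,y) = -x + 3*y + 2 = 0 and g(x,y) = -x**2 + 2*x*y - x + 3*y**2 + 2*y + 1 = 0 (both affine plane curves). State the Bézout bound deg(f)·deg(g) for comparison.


Common zeros: {(4, 8)}; count = 1; Bézout bound = 2.

deg(f) = 1, deg(g) = 2, so Bézout bound = 2.
Scan x ∈ F_11. For each x, list the y ∈ F_11 with f(x, y) ≡ 0 and those with g(x, y) ≡ 0 (mod 11); the common zeros in that column are the intersection.
  x = 0: f ≡ 0 at y ∈ {3}; g ≡ 0 at y ∈ {6, 8}; common: ∅.
  x = 1: f ≡ 0 at y ∈ {7}; g ≡ 0 at y ∈ ∅; common: ∅.
  x = 2: f ≡ 0 at y ∈ {0}; g ≡ 0 at y ∈ ∅; common: ∅.
  x = 3: f ≡ 0 at y ∈ {4}; g ≡ 0 at y ∈ {0, 1}; common: ∅.
  x = 4: f ≡ 0 at y ∈ {8}; g ≡ 0 at y ∈ {7, 8}; common: {8}.
  x = 5: f ≡ 0 at y ∈ {1}; g ≡ 0 at y ∈ ∅; common: ∅.
  x = 6: f ≡ 0 at y ∈ {5}; g ≡ 0 at y ∈ ∅; common: ∅.
  x = 7: f ≡ 0 at y ∈ {9}; g ≡ 0 at y ∈ {0, 2}; common: ∅.
  x = 8: f ≡ 0 at y ∈ {2}; g ≡ 0 at y ∈ ∅; common: ∅.
  x = 9: f ≡ 0 at y ∈ {6}; g ≡ 0 at y ∈ {1, 7}; common: ∅.
  x = 10: f ≡ 0 at y ∈ {10}; g ≡ 0 at y ∈ ∅; common: ∅.
Collecting: common zeros = {(4, 8)}, so the count is 1.
Comparison with the Bézout bound: 1 ≤ 2 = deg(f)·deg(g), as expected for curves with no common component (the affine F_11-count falls short of the bound because intersections may lie at infinity, over extension fields, or carry multiplicity).


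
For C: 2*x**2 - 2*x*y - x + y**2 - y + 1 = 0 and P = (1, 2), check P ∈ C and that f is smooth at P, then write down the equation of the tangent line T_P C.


Tangent line at P: -x + y - 1 = 0.

Step 1: f(1, 2) = 0, so P lies on C.
Step 2: partial derivatives
  f_x(x, y) = 4*x - 2*y - 1, f_y(x, y) = -2*x + 2*y - 1.
  f_x(P) = -1, f_y(P) = 1 (gradient nonzero, so P is smooth).
Step 3: tangent line at P: -1·(x − 1) + 1·(y − 2) = 0.
Expanding: -x + y - 1 = 0.


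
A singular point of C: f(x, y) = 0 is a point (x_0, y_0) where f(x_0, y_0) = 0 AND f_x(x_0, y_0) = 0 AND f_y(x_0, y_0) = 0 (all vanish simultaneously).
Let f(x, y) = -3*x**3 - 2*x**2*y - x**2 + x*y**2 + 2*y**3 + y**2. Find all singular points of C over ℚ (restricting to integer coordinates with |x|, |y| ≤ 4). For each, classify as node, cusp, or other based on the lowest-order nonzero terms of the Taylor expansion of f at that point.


Singular points: {(0, 0)}; classification: node.

Compute partial derivatives:
  f_x = -9*x**2 - 4*x*y - 2*x + y**2.
  f_y = -2*x**2 + 2*x*y + 6*y**2 + 2*y.
Scan x_0 ∈ {−4, ..., 4}. For each x_0, f_y(x_0, y) is a polynomial in y; find its integer roots y ∈ {−4, ..., 4}, then test f_x and f at those candidates.
  x = -4: f_y(-4, y) = 6*y**2 - 6*y - 32; no integer root y with |y| ≤ 4.
  x = -3: f_y(-3, y) = 6*y**2 - 4*y - 18; no integer root y with |y| ≤ 4.
  x = -2: f_y(-2, y) = 6*y**2 - 2*y - 8; vanishes at y ∈ {-1}. (-2, -1): f_x = -39 ≠ 0.
  x = -1: f_y(-1, y) = 6*y**2 - 2; no integer root y with |y| ≤ 4.
  x = 0: f_y(0, y) = 6*y**2 + 2*y; vanishes at y ∈ {0}. (0, 0): f_x = 0, f = 0 — SINGULAR.
  x = 1: f_y(1, y) = 6*y**2 + 4*y - 2; vanishes at y ∈ {-1}. (1, -1): f_x = -6 ≠ 0.
  x = 2: f_y(2, y) = 6*y**2 + 6*y - 8; no integer root y with |y| ≤ 4.
  x = 3: f_y(3, y) = 6*y**2 + 8*y - 18; no integer root y with |y| ≤ 4.
  x = 4: f_y(4, y) = 6*y**2 + 10*y - 32; no integer root y with |y| ≤ 4.
Only singular point on the grid: (0, 0).
Classify: substitute x = 0 + u, y = 0 + v and expand: f = -3*u**3 - 2*u**2*v - u**2 + u*v**2 + 2*v**3 + v**2.
No constant or linear terms (consistent with a singular point). Quadratic part: -u**2 + v**2. Cubic part: -3*u**3 - 2*u**2*v + u*v**2 + 2*v**3.
The quadratic part v**2 - u**2 = (v − u)(v + u) splits into two distinct linear factors, so there are two distinct tangent lines y − 0 = ±(x − 0) — this is a node (ordinary double point).
Classification: node.


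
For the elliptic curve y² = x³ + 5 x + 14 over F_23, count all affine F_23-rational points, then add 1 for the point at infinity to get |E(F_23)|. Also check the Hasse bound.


Affine points = {(2, 3), (2, 20), (4, 11), (4, 12), (5, 7), (5, 16), (7, 1), (7, 22), (9, 11), (9, 12), (10, 11), (10, 12), (12, 10), (12, 13), (16, 2), (16, 21), (18, 5), (18, 18), (20, 8), (20, 15), (22, 10), (22, 13)}; affine count = 22; |E(F_23)| = 23.

Discriminant check: Δ ∝ 4a³ + 27b² = 4·5³ + 27·14² = 4·125 + 27·196 ≡ 19 (mod 23). Nonzero ⇒ E is nonsingular.
For each x ∈ F_23, compute rhs = x³ + 5·x + 14 mod 23, then count y ∈ F_23 with y² ≡ rhs.
  x = 0: rhs = 14, matching y values: none (0 points).
  x = 1: rhs = 20, matching y values: none (0 points).
  x = 2: rhs = 9, matching y values: 3, 20 (2 points).
  x = 3: rhs = 10, matching y values: none (0 points).
  x = 4: rhs = 6, matching y values: 11, 12 (2 points).
  x = 5: rhs = 3, matching y values: 7, 16 (2 points).
  x = 6: rhs = 7, matching y values: none (0 points).
  x = 7: rhs = 1, matching y values: 1, 22 (2 points).
  x = 8: rhs = 14, matching y values: none (0 points).
  x = 9: rhs = 6, matching y values: 11, 12 (2 points).
  x = 10: rhs = 6, matching y values: 11, 12 (2 points).
  x = 11: rhs = 20, matching y values: none (0 points).
  x = 12: rhs = 8, matching y values: 10, 13 (2 points).
  x = 13: rhs = 22, matching y values: none (0 points).
  x = 14: rhs = 22, matching y values: none (0 points).
  x = 15: rhs = 14, matching y values: none (0 points).
  x = 16: rhs = 4, matching y values: 2, 21 (2 points).
  x = 17: rhs = 21, matching y values: none (0 points).
  x = 18: rhs = 2, matching y values: 5, 18 (2 points).
  x = 19: rhs = 22, matching y values: none (0 points).
  x = 20: rhs = 18, matching y values: 8, 15 (2 points).
  x = 21: rhs = 19, matching y values: none (0 points).
  x = 22: rhs = 8, matching y values: 10, 13 (2 points).
Total affine count: 22.
Full point count |E(F_23)| = 22 + 1 = 23.
Hasse bound: |23 − (23+1)| = |-1| = 1 ≤ 2√23 ≈ 9.5917 ✓.


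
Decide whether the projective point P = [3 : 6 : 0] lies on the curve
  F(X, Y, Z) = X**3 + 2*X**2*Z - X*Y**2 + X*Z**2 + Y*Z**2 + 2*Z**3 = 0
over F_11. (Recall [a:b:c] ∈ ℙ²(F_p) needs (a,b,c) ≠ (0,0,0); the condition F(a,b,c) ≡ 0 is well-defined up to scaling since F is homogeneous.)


F(3,6,0) ≡ 7 (mod 11); P is NOT on the curve.

Evaluate F(3, 6, 0) term-by-term (mod 11).
  X**3 ↦ 1·27·1·1 = 27
  2*X**2*Z ↦ 2·9·1·0 = 0
  -X*Y**2 ↦ -1·3·36·1 = -108
  X*Z**2 ↦ 1·3·1·0 = 0
  Y*Z**2 ↦ 1·1·6·0 = 0
  2*Z**3 ↦ 2·1·1·0 = 0
Sum: F(3, 6, 0) = (27) + (0) + (-108) + (0) + (0) + (0) = -81.
Reducing mod 11: -81 ≡ 7 (mod 11).
Since F(a, b, c) ≡ 7 ≠ 0 (mod 11), P does NOT lie on the curve.


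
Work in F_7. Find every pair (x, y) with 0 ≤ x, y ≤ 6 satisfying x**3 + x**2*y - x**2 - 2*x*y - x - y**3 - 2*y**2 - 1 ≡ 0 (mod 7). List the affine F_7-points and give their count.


Affine F_7-points: {(1, 5), (2, 6), (3, 0), (3, 1), (3, 4), (4, 4)}; count = 6.

For each of the 49 pairs (x, y) ∈ F_7², evaluate f(x, y) mod 7. Record the zeros.
  x = 0: [0↦6, 1↦3, 2↦4, 3↦3, 4↦1, 5↦6, 6↦5]  zeros at y ∈ ∅
  x = 1: [0↦5, 1↦1, 2↦1, 3↦6, 4↦3, 5↦0, 6↦5]  zeros at y ∈ {5}
  x = 2: [0↦1, 1↦5, 2↦6, 3↦5, 4↦3, 5↦1, 6↦0]  zeros at y ∈ {6}
  x = 3: [0↦0, 1↦0, 2↦4, 3↦6, 4↦0, 5↦1, 6↦3]  zeros at y ∈ {0, 1, 4}
  x = 4: [0↦1, 1↦6, 2↦1, 3↦1, 4↦0, 5↦6, 6↦6]  zeros at y ∈ {4}
  x = 5: [0↦3, 1↦1, 2↦3, 3↦3, 4↦2, 5↦1, 6↦1]  zeros at y ∈ ∅
  x = 6: [0↦5, 1↦5, 2↦2, 3↦4, 4↦5, 5↦6, 6↦1]  zeros at y ∈ ∅
Collecting zeros: affine points = {(1, 5), (2, 6), (3, 0), (3, 1), (3, 4), (4, 4)}.
Total count |C(F_7)_aff| = 6.


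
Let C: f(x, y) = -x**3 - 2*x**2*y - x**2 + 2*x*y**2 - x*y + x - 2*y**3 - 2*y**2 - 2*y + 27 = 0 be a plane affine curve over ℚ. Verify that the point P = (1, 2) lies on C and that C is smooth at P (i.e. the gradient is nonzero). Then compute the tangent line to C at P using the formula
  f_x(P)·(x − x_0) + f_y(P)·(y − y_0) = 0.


Tangent line at P: -6*x - 29*y + 64 = 0.

Step 1: f(1, 2) = 0, so P lies on C.
Step 2: partial derivatives
  f_x(x, y) = -3*x**2 - 4*x*y - 2*x + 2*y**2 - y + 1, f_y(x, y) = -2*x**2 + 4*x*y - x - 6*y**2 - 4*y - 2.
  f_x(P) = -6, f_y(P) = -29 (gradient nonzero, so P is smooth).
Step 3: tangent line at P: -6·(x − 1) + -29·(y − 2) = 0.
Expanding: -6*x - 29*y + 64 = 0.


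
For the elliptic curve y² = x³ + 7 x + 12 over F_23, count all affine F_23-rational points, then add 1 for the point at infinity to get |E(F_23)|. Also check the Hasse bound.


Affine points = {(0, 9), (0, 14), (4, 9), (4, 14), (7, 6), (7, 17), (10, 1), (10, 22), (13, 0), (14, 5), (14, 18), (18, 6), (18, 17), (19, 9), (19, 14), (21, 6), (21, 17), (22, 2), (22, 21)}; affine count = 19; |E(F_23)| = 20.

Discriminant check: Δ ∝ 4a³ + 27b² = 4·7³ + 27·12² = 4·343 + 27·144 ≡ 16 (mod 23). Nonzero ⇒ E is nonsingular.
For each x ∈ F_23, compute rhs = x³ + 7·x + 12 mod 23, then count y ∈ F_23 with y² ≡ rhs.
  x = 0: rhs = 12, matching y values: 9, 14 (2 points).
  x = 1: rhs = 20, matching y values: none (0 points).
  x = 2: rhs = 11, matching y values: none (0 points).
  x = 3: rhs = 14, matching y values: none (0 points).
  x = 4: rhs = 12, matching y values: 9, 14 (2 points).
  x = 5: rhs = 11, matching y values: none (0 points).
  x = 6: rhs = 17, matching y values: none (0 points).
  x = 7: rhs = 13, matching y values: 6, 17 (2 points).
  x = 8: rhs = 5, matching y values: none (0 points).
  x = 9: rhs = 22, matching y values: none (0 points).
  x = 10: rhs = 1, matching y values: 1, 22 (2 points).
  x = 11: rhs = 17, matching y values: none (0 points).
  x = 12: rhs = 7, matching y values: none (0 points).
  x = 13: rhs = 0, matching y values: 0 (1 points).
  x = 14: rhs = 2, matching y values: 5, 18 (2 points).
  x = 15: rhs = 19, matching y values: none (0 points).
  x = 16: rhs = 11, matching y values: none (0 points).
  x = 17: rhs = 7, matching y values: none (0 points).
  x = 18: rhs = 13, matching y values: 6, 17 (2 points).
  x = 19: rhs = 12, matching y values: 9, 14 (2 points).
  x = 20: rhs = 10, matching y values: none (0 points).
  x = 21: rhs = 13, matching y values: 6, 17 (2 points).
  x = 22: rhs = 4, matching y values: 2, 21 (2 points).
Total affine count: 19.
Full point count |E(F_23)| = 19 + 1 = 20.
Hasse bound: |20 − (23+1)| = |-4| = 4 ≤ 2√23 ≈ 9.5917 ✓.
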